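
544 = 544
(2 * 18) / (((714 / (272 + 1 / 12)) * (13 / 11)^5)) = 525831515 / 88367734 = 5.95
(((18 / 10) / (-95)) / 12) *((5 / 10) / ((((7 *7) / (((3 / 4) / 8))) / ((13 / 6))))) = -39 / 11916800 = -0.00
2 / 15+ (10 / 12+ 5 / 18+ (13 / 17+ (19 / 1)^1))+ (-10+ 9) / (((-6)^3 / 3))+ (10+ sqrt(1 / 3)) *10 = 10 *sqrt(3) / 3+ 246887 / 2040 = 126.80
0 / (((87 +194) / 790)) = 0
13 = 13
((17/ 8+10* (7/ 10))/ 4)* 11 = 803/ 32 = 25.09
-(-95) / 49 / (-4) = -95 / 196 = -0.48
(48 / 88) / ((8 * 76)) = 3 / 3344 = 0.00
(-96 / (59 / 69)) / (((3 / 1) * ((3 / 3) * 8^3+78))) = -0.06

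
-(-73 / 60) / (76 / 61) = 4453 / 4560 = 0.98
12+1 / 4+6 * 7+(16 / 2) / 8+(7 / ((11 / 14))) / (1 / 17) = 9095 / 44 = 206.70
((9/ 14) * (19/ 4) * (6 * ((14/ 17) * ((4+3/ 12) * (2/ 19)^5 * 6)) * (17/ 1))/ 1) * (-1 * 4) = -44064/ 130321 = -0.34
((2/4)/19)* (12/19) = 6/361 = 0.02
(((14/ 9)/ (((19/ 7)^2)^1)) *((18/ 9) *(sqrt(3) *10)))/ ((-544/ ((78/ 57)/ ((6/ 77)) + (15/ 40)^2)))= -110749555 *sqrt(3)/ 805959936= -0.24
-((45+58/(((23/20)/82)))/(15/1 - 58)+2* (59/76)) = 3595539/37582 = 95.67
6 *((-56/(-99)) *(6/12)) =1.70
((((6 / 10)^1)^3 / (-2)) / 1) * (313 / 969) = -0.03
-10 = -10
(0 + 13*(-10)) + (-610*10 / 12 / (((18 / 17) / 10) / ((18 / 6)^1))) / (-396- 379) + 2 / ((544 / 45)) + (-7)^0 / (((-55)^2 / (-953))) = -25611080389 / 229561200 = -111.57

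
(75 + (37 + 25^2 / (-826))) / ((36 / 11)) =336919 / 9912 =33.99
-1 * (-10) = 10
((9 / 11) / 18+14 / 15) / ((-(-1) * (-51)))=-19 / 990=-0.02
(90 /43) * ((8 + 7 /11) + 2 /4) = 9045 /473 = 19.12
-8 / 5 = -1.60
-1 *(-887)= 887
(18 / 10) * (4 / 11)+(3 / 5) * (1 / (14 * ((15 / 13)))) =2663 / 3850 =0.69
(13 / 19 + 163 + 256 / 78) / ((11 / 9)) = 371166 / 2717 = 136.61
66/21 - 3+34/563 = 801/3941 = 0.20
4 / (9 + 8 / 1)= 4 / 17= 0.24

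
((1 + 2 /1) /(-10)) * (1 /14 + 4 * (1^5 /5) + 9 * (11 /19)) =-24267 /13300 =-1.82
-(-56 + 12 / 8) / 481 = 109 / 962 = 0.11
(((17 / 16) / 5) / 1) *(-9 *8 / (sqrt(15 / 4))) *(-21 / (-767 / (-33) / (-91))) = -247401 *sqrt(15) / 1475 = -649.61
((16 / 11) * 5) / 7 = 80 / 77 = 1.04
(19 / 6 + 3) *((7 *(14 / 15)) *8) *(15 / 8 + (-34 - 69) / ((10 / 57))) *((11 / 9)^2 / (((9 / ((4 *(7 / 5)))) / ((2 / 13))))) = -3550332632 / 131625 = -26973.09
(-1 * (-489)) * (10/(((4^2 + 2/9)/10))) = 220050/73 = 3014.38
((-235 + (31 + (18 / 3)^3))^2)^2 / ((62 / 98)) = 1016064 / 31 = 32776.26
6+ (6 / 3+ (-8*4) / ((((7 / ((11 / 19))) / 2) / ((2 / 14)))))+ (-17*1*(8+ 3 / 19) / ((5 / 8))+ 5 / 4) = -794705 / 3724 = -213.40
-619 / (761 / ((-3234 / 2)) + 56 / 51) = -5671897 / 5749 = -986.59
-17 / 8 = -2.12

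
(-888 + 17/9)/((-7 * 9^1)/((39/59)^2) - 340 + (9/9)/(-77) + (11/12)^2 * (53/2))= 664183520/346238371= 1.92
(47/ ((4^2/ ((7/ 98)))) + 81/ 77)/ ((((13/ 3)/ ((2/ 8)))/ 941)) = 8776707/ 128128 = 68.50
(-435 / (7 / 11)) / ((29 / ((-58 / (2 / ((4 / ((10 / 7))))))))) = 1914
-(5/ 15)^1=-1/ 3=-0.33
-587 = -587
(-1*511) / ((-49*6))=73 / 42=1.74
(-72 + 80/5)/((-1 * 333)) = 56/333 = 0.17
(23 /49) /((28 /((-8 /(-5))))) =0.03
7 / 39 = 0.18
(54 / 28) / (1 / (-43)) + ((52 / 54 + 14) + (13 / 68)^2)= -59365651 / 873936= -67.93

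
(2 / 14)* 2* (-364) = -104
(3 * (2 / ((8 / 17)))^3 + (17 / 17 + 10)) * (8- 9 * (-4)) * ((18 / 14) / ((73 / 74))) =56567709 / 4088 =13837.50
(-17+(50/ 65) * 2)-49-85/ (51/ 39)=-1683/ 13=-129.46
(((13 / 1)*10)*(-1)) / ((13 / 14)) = -140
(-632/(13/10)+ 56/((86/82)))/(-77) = 21992/3913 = 5.62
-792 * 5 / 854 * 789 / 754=-4.85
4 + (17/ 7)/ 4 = 129/ 28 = 4.61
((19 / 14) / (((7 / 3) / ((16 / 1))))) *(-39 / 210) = -2964 / 1715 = -1.73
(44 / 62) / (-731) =-22 / 22661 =-0.00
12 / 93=4 / 31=0.13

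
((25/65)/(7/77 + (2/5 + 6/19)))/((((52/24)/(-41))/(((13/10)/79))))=-42845/288587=-0.15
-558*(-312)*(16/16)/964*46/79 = 2002104/19039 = 105.16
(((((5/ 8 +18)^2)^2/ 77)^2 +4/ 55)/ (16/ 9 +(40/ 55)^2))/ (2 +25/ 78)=426350995170979917051/ 934445968261120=456260.73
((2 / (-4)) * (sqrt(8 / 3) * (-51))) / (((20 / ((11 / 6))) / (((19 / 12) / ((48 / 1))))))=3553 * sqrt(6) / 69120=0.13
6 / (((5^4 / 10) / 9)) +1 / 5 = 133 / 125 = 1.06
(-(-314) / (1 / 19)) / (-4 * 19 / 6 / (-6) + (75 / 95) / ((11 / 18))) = 11222046 / 6401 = 1753.17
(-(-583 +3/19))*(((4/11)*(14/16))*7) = 271313/209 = 1298.15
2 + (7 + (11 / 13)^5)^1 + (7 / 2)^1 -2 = 8119255 / 742586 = 10.93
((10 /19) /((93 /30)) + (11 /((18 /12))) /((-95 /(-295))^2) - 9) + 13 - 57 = 600373 /33573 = 17.88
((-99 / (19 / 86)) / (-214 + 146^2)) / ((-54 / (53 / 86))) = 583 / 2405628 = 0.00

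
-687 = -687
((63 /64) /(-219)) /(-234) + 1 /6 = 60743 /364416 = 0.17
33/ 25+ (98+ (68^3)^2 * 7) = 17301809461683/ 25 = 692072378467.32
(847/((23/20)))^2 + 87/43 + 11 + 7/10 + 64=123412027709/227470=542542.00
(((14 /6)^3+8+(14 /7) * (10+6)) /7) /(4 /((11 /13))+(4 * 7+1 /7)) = 0.23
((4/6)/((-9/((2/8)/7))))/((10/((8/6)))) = -1/2835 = -0.00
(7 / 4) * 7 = 49 / 4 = 12.25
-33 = -33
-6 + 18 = 12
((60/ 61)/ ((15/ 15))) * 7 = 420/ 61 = 6.89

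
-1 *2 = -2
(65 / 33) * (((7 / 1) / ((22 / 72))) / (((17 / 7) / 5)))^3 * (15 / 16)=13936994662500 / 71931233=193754.42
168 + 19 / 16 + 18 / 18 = 2723 / 16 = 170.19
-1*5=-5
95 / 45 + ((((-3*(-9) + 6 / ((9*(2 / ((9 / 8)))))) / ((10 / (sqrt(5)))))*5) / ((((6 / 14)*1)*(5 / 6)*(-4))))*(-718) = 19 / 9 + 550347*sqrt(5) / 80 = 15384.78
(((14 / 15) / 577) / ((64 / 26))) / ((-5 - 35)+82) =13 / 830880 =0.00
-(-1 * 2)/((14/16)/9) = 144/7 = 20.57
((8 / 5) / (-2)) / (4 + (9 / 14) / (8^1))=-448 / 2285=-0.20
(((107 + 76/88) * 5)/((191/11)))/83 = 11865/31706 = 0.37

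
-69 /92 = -3 /4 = -0.75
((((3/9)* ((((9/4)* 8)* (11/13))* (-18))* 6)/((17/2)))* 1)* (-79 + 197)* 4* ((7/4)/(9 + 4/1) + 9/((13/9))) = -556810848/2873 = -193808.16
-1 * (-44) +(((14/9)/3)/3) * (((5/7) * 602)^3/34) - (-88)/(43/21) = 23936756980/59211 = 404261.99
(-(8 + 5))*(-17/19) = 221/19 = 11.63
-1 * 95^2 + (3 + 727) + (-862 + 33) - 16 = -9140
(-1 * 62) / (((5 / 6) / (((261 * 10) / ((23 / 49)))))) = -9515016 / 23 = -413696.35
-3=-3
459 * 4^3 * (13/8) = 47736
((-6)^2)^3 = 46656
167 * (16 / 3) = 2672 / 3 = 890.67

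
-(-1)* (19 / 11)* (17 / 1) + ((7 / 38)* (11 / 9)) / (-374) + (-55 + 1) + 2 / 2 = -3023357 / 127908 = -23.64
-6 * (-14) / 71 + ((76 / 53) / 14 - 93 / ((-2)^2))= -2314265 / 105364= -21.96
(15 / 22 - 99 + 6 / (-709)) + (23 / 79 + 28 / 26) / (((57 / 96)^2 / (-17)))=-950113930673 / 5782911706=-164.30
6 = 6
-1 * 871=-871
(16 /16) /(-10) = -1 /10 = -0.10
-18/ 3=-6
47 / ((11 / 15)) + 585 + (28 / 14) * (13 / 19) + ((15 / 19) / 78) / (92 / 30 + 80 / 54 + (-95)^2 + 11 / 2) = 4311258088399 / 6628020971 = 650.46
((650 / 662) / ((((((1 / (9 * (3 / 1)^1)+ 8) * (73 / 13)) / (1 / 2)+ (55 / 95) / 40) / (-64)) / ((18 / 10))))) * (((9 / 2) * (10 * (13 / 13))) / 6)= -74906208000 / 7971201911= -9.40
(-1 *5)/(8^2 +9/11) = -55/713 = -0.08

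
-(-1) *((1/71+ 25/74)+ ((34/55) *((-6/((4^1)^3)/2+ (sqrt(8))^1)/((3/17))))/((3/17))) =55.57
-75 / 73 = -1.03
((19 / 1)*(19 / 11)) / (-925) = -361 / 10175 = -0.04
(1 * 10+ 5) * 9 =135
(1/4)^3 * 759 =759/64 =11.86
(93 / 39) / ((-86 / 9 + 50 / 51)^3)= -111028887 / 29359243264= -0.00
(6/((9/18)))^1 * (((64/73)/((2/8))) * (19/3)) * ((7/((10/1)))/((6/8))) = 272384/1095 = 248.75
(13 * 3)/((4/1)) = 39/4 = 9.75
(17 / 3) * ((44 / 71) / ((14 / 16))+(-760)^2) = 1626716128 / 497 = 3273070.68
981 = 981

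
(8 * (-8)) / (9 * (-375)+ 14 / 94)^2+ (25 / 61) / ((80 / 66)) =1037819136493 / 3069479730728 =0.34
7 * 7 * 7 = 343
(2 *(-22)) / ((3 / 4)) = -176 / 3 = -58.67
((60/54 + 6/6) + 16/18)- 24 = -21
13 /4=3.25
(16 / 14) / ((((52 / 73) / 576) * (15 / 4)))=112128 / 455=246.44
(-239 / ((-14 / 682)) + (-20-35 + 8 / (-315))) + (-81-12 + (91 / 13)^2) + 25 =520591 / 45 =11568.69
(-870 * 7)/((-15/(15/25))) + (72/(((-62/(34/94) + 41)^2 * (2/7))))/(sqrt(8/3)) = 2023 * sqrt(6)/546121 + 1218/5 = 243.61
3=3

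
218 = 218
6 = 6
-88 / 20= -22 / 5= -4.40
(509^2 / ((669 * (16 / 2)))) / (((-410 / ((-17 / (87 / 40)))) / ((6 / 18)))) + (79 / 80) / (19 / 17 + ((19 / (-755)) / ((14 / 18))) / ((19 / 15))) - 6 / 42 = 377127627791 / 352793992320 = 1.07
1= 1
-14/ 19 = -0.74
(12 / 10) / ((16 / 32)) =12 / 5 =2.40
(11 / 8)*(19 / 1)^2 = 3971 / 8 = 496.38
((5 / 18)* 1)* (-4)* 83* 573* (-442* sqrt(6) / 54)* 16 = 560562080* sqrt(6) / 81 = 16951741.55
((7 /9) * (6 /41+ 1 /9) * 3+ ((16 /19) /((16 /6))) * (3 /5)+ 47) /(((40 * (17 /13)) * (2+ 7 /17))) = 8167016 /21558825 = 0.38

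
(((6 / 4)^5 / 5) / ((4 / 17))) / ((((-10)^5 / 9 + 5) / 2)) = -37179 / 31985600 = -0.00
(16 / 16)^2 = 1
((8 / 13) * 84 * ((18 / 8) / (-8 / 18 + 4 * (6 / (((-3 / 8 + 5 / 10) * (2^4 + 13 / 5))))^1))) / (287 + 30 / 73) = 7698726 / 187926817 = 0.04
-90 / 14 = -45 / 7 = -6.43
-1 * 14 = -14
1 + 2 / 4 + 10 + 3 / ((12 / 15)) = 15.25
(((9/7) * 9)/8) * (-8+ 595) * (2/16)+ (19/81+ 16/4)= 4004971/36288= 110.37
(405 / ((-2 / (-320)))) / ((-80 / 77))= -62370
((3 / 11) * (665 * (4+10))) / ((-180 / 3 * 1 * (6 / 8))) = -1862 / 33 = -56.42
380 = 380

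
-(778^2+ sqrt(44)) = -605290.63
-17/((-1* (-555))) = -0.03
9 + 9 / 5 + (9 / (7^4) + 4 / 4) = 141704 / 12005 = 11.80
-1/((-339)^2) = -1/114921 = -0.00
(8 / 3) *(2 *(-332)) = -5312 / 3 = -1770.67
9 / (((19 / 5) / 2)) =90 / 19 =4.74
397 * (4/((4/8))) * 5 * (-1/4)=-3970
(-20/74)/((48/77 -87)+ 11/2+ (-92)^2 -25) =-1540/47624587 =-0.00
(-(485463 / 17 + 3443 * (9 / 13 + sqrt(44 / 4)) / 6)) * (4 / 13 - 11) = 478577 * sqrt(11) / 78 + 1778870709 / 5746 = 329933.67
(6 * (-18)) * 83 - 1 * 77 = -9041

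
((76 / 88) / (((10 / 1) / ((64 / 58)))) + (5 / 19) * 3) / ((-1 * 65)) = -26813 / 1969825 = -0.01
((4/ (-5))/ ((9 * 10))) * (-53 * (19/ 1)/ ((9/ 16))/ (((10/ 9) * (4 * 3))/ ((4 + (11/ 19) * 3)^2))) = 2518772/ 64125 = 39.28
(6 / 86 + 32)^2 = 1901641 / 1849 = 1028.47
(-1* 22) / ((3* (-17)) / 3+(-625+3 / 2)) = 44 / 1281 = 0.03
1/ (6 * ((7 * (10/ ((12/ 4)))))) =1/ 140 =0.01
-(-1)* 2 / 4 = 1 / 2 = 0.50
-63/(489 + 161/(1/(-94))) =63/14645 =0.00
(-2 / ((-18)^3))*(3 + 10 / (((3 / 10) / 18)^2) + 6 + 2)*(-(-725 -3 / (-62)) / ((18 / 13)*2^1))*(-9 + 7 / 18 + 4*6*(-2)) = -21441414265999 / 117153216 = -183020.28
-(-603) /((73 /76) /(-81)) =-3712068 /73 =-50850.25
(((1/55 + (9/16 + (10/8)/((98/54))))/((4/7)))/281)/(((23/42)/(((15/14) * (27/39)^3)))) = 359142579/69973711808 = 0.01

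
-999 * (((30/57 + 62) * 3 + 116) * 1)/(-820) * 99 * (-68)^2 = 659452879008/3895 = 169307542.75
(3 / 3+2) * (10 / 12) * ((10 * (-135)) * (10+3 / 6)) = -70875 / 2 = -35437.50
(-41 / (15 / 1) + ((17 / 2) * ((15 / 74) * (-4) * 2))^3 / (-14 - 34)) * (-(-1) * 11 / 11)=78753329 / 1519590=51.83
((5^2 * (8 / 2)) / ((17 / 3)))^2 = 90000 / 289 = 311.42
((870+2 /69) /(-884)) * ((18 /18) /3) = -0.33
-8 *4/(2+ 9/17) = -544/43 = -12.65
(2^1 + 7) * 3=27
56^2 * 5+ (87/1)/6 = 31389/2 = 15694.50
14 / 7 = 2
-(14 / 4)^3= -343 / 8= -42.88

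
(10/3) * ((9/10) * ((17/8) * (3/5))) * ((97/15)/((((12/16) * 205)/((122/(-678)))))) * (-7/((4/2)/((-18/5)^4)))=6159668004/361953125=17.02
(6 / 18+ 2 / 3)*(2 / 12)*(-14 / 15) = -7 / 45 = -0.16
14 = 14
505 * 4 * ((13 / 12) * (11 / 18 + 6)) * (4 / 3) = 1562470 / 81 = 19289.75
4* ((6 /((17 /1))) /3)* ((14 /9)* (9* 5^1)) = 560 /17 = 32.94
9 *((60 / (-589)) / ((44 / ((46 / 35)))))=-1242 / 45353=-0.03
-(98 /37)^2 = -9604 /1369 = -7.02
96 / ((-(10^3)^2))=-3 / 31250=-0.00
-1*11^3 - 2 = -1333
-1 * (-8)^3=512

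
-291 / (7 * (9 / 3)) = -97 / 7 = -13.86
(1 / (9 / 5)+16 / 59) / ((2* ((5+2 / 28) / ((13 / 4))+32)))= 39949 / 3243348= 0.01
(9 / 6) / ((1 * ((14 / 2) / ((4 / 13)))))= 6 / 91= 0.07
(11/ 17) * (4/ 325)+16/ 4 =22144/ 5525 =4.01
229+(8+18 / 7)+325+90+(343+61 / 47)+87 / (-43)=996.85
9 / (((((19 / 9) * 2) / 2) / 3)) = 243 / 19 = 12.79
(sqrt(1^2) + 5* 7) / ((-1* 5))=-36 / 5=-7.20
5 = 5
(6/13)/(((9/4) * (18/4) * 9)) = 16/3159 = 0.01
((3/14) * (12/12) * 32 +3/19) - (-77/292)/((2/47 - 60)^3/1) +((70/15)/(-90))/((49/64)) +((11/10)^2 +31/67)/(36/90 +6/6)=64003216735162502813/7860787024740279840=8.14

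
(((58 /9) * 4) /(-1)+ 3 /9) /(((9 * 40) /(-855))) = 4351 /72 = 60.43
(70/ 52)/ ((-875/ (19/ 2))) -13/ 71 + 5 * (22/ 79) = 8711329/ 7291700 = 1.19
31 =31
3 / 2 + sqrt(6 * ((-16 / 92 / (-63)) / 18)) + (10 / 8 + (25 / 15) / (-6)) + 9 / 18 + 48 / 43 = 2 * sqrt(483) / 1449 + 6329 / 1548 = 4.12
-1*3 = -3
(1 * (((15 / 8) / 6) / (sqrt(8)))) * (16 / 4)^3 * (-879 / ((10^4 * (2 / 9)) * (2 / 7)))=-55377 * sqrt(2) / 8000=-9.79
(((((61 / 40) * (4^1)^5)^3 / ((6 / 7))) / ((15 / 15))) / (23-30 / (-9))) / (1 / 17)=28322812657664 / 9875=2868132927.36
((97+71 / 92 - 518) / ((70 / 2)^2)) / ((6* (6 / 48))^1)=-263 / 575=-0.46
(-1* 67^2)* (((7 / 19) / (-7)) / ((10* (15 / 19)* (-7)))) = -4489 / 1050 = -4.28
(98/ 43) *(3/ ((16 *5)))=147/ 1720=0.09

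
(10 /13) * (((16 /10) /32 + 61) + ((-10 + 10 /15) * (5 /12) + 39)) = 17309 /234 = 73.97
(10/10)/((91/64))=0.70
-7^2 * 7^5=-823543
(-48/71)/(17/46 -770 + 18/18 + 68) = 736/762753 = 0.00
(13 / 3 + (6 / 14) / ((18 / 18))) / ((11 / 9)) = 300 / 77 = 3.90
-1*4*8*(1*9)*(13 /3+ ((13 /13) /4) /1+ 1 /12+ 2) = -1920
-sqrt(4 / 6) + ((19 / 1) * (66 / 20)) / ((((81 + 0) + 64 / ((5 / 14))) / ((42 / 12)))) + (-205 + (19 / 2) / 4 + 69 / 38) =-200.78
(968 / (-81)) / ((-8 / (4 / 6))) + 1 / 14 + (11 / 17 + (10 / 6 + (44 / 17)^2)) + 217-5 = 222.08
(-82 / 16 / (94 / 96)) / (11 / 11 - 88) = 0.06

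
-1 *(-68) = 68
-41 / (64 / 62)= -39.72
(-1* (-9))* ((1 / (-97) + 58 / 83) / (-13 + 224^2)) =723 / 5853077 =0.00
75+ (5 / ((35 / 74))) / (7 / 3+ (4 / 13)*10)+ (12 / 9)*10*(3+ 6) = 290901 / 1477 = 196.95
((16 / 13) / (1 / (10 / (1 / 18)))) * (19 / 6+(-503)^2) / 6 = 121445840 / 13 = 9341987.69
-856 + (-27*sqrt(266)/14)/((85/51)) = -856 - 81*sqrt(266)/70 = -874.87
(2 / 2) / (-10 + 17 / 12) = -12 / 103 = -0.12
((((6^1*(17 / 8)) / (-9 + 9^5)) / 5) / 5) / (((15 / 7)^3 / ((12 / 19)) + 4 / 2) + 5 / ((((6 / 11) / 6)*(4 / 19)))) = 0.00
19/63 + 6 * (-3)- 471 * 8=-238499/63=-3785.70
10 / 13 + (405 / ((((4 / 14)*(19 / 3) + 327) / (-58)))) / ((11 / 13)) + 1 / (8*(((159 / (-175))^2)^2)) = -84288672068404021 / 1009736836841304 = -83.48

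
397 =397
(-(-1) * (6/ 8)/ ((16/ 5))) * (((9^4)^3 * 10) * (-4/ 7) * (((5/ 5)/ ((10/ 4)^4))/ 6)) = -1613883065.61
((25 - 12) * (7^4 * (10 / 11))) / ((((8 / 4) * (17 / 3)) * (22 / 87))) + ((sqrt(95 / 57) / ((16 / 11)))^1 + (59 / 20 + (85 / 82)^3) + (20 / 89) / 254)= 11 * sqrt(15) / 48 + 634891587792779813 / 64097277103640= 9906.01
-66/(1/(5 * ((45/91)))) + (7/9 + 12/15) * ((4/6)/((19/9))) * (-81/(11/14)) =-20402766/95095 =-214.55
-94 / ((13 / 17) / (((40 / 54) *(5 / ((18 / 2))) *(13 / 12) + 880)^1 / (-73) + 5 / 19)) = 19062494060 / 13144599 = 1450.21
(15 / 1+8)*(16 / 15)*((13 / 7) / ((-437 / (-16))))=3328 / 1995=1.67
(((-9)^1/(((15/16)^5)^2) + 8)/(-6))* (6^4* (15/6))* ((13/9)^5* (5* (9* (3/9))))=871697204184837472/1868347265625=466560.59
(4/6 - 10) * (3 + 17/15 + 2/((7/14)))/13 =-3416/585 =-5.84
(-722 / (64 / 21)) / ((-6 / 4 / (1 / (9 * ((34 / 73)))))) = 184471 / 4896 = 37.68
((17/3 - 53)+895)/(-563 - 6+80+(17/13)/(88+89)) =-1950481/1125172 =-1.73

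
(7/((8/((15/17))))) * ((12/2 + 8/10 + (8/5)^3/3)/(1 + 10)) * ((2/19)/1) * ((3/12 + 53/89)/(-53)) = -3225817/3351900200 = -0.00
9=9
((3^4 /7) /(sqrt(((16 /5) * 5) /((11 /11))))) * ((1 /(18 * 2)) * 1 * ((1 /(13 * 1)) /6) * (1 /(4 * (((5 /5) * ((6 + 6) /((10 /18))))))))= 5 /419328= 0.00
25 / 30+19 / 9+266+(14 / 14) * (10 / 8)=9727 / 36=270.19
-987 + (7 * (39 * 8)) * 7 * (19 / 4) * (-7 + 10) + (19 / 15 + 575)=3261649 / 15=217443.27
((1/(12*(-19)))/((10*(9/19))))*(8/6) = -1/810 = -0.00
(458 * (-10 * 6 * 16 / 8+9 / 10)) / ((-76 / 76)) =272739 / 5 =54547.80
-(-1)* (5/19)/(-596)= -5/11324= -0.00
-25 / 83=-0.30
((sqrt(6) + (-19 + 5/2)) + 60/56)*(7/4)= -27 + 7*sqrt(6)/4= -22.71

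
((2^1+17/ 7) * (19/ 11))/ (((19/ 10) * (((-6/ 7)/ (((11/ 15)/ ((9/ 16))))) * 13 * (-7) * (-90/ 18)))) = -496/ 36855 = -0.01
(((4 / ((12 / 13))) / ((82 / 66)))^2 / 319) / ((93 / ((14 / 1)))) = 26026 / 4533657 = 0.01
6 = 6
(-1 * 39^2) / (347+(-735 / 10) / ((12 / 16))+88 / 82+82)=-4.58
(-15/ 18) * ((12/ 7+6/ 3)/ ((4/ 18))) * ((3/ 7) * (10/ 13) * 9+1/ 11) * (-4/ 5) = 34.07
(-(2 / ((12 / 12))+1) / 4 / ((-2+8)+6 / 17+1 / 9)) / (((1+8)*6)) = -17 / 7912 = -0.00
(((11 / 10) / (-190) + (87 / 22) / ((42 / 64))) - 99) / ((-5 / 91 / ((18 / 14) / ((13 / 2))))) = 122426523 / 365750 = 334.73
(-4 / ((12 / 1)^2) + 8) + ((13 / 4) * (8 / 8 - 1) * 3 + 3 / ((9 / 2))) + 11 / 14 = 2375 / 252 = 9.42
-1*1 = -1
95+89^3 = 705064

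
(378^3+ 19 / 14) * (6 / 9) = 756142147 / 21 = 36006768.90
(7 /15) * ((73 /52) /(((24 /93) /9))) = 47523 /2080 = 22.85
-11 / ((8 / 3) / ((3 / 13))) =-0.95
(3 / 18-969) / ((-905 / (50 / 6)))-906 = -2922683 / 3258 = -897.08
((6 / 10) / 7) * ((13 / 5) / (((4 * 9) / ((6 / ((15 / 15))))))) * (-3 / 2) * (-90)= 351 / 70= 5.01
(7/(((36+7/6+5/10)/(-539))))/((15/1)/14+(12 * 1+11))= -158466/38081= -4.16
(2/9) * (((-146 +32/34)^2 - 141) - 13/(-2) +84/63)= 36256025/7803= 4646.42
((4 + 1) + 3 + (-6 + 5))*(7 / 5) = 49 / 5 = 9.80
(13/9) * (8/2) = 52/9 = 5.78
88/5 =17.60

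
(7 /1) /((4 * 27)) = 7 /108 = 0.06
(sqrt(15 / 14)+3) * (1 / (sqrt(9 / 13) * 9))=sqrt(13) * (sqrt(210)+42) / 378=0.54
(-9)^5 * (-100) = 5904900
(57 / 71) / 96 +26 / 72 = 7555 / 20448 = 0.37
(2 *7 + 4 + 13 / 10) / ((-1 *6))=-193 / 60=-3.22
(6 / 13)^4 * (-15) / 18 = -1080 / 28561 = -0.04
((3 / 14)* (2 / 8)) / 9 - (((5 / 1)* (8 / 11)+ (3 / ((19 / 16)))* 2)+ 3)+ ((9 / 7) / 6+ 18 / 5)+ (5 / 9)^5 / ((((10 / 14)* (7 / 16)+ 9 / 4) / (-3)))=-374534472439 / 47225815560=-7.93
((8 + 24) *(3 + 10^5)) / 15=3200096 / 15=213339.73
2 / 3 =0.67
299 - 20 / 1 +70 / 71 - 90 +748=66597 / 71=937.99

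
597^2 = 356409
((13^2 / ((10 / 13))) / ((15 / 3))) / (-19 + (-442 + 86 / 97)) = -213109 / 2231550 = -0.10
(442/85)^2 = 676/25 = 27.04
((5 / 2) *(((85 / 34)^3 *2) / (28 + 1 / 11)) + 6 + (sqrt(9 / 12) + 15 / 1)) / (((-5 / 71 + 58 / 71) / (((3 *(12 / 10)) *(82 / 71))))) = 738 *sqrt(3) / 265 + 7230801 / 54590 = 137.28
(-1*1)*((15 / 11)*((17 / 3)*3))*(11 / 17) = -15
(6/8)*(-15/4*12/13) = -135/52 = -2.60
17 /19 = 0.89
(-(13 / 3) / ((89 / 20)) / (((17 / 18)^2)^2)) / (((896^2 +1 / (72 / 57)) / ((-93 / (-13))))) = -1562042880 / 143223202844507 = -0.00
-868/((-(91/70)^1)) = 8680/13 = 667.69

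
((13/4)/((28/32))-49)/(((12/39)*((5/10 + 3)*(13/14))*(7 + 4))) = -317/77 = -4.12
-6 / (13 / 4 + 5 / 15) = -72 / 43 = -1.67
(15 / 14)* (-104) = -780 / 7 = -111.43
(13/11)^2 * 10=1690/121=13.97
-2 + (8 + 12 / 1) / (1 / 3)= 58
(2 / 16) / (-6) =-1 / 48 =-0.02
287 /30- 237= -6823 /30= -227.43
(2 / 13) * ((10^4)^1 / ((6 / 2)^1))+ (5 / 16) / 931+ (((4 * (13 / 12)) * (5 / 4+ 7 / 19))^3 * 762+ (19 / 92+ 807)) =2548418484058907 / 9647156064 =264162.67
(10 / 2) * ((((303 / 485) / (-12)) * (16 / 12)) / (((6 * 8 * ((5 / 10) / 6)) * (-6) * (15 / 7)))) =707 / 104760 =0.01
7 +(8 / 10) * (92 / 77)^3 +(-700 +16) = -1542249453 / 2282665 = -675.64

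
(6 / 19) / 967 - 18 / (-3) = 110244 / 18373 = 6.00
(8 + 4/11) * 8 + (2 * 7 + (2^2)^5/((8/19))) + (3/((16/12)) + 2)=110755/44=2517.16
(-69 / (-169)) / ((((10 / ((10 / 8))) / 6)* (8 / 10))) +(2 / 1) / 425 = 445283 / 1149200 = 0.39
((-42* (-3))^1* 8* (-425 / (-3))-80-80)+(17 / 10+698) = 1433397 / 10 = 143339.70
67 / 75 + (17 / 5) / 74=5213 / 5550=0.94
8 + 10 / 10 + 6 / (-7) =57 / 7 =8.14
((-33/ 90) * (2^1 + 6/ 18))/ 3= -77/ 270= -0.29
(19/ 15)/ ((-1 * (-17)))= 19/ 255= 0.07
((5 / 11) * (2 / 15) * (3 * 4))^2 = 64 / 121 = 0.53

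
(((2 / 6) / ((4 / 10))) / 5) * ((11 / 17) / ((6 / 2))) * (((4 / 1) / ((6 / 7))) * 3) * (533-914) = -191.75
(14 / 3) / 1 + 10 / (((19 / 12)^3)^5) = 212997989065484767226 / 45543381089624394897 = 4.68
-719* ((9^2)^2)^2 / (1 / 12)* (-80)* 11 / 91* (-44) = -14380883252271360 / 91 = -158031684090894.07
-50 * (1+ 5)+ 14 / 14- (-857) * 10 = 8271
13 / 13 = 1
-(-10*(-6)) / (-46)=30 / 23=1.30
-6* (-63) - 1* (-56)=434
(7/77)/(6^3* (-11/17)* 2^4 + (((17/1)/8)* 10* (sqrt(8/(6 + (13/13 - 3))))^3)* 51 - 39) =438362/8942350791 + 417605* sqrt(2)/8942350791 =0.00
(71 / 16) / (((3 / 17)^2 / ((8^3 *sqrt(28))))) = 1313216 *sqrt(7) / 9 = 386049.22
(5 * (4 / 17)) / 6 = 10 / 51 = 0.20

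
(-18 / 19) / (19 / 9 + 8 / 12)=-162 / 475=-0.34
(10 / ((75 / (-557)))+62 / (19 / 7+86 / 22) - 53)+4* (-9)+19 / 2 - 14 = -26929 / 170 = -158.41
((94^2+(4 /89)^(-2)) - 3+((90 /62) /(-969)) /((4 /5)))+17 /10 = 7473511453 /801040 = 9329.76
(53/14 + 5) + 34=599/14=42.79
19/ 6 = 3.17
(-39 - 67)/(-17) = 106/17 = 6.24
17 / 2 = 8.50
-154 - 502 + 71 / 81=-53065 / 81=-655.12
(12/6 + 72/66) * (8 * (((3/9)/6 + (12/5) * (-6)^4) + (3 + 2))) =38133176/495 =77036.72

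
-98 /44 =-49 /22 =-2.23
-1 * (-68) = 68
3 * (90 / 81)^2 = 100 / 27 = 3.70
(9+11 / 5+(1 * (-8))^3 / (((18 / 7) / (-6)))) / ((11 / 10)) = 36176 / 33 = 1096.24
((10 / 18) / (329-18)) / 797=5 / 2230803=0.00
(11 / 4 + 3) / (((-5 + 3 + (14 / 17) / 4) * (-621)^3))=17 / 1270301454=0.00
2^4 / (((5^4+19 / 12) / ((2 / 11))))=384 / 82709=0.00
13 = 13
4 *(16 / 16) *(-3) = -12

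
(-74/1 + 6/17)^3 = -1962515008/4913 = -399453.49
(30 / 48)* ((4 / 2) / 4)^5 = 5 / 256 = 0.02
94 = 94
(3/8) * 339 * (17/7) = 17289/56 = 308.73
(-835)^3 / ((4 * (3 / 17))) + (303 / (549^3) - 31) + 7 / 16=-727851663907735171 / 882502128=-824759103.48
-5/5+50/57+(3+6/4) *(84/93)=6965/1767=3.94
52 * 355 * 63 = 1162980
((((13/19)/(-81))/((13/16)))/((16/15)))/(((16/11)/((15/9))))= -275/24624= -0.01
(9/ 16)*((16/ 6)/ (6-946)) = -3/ 1880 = -0.00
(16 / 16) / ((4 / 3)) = 3 / 4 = 0.75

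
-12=-12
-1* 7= -7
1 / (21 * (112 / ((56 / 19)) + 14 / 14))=1 / 819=0.00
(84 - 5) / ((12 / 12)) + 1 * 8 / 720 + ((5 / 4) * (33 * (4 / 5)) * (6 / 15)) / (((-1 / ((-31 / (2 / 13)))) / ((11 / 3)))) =176969 / 18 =9831.61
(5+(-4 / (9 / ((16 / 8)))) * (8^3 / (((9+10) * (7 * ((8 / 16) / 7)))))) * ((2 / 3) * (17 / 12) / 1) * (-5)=623645 / 3078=202.61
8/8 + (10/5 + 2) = 5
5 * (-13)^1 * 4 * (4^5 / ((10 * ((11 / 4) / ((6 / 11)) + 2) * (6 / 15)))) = -122880 / 13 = -9452.31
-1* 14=-14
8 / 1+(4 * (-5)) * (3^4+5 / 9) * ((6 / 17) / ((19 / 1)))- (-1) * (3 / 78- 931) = -24016453 / 25194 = -953.26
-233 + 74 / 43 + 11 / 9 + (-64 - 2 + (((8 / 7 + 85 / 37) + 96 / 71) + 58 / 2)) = -262.26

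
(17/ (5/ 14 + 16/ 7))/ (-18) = -119/ 333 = -0.36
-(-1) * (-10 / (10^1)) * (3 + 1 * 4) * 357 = -2499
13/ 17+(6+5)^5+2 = 2737914/ 17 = 161053.76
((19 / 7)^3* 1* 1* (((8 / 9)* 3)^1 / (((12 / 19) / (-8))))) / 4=-521284 / 3087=-168.86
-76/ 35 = -2.17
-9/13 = -0.69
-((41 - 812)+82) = 689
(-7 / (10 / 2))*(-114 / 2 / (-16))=-399 / 80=-4.99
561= 561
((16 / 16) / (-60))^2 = 1 / 3600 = 0.00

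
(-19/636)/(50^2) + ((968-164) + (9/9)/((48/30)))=1279353731/1590000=804.62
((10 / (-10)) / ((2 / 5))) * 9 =-45 / 2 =-22.50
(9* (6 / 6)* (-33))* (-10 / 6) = 495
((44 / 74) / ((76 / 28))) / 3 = 154 / 2109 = 0.07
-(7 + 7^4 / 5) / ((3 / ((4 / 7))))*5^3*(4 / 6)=-23200 / 3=-7733.33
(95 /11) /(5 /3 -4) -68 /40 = -4159 /770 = -5.40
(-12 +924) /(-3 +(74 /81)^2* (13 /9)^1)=-53852688 /105959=-508.24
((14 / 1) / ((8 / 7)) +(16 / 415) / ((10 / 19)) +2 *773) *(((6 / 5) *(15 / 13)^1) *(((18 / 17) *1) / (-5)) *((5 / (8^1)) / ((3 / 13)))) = -349220241 / 282200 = -1237.49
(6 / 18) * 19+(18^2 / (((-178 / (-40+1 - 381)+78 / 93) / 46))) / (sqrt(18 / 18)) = 291231281 / 24657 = 11811.30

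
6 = 6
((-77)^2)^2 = 35153041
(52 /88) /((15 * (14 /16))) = 52 /1155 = 0.05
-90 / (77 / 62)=-5580 / 77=-72.47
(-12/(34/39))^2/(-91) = -4212/2023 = -2.08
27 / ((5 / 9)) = 243 / 5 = 48.60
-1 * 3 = -3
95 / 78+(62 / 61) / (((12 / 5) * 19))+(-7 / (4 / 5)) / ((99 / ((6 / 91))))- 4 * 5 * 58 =-29546205 / 25498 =-1158.77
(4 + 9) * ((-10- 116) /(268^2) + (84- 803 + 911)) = 89635533 /35912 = 2495.98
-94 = -94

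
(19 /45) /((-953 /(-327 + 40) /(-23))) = -125419 /42885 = -2.92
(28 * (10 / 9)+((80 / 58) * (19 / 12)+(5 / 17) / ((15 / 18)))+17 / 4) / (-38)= -672613 / 674424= -1.00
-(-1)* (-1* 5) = -5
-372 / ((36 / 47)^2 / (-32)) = 547832 / 27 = 20290.07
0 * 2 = 0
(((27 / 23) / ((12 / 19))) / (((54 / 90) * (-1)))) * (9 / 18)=-285 / 184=-1.55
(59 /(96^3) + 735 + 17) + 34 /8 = 669081659 /884736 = 756.25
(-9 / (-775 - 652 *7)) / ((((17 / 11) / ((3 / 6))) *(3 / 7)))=231 / 181526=0.00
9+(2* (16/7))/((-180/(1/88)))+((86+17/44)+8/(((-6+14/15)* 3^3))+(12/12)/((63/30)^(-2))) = 32831123/329175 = 99.74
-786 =-786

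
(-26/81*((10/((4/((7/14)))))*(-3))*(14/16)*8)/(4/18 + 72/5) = 325/564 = 0.58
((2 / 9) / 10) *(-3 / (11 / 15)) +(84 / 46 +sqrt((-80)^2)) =20679 / 253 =81.74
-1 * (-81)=81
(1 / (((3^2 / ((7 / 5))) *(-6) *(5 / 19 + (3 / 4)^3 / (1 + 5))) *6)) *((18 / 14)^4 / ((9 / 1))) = -0.00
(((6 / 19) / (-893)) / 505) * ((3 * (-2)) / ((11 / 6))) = 216 / 94251685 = 0.00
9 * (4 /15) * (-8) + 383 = 1819 /5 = 363.80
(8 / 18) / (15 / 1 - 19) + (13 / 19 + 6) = 1124 / 171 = 6.57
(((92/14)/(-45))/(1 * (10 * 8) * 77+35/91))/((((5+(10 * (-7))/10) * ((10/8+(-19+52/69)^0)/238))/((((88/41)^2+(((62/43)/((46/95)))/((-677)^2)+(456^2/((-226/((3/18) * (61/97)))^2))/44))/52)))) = 31552759657970541048416/284015960229763767943719045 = 0.00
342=342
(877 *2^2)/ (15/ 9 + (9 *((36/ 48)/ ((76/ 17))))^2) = 972585984/ 1094123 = 888.92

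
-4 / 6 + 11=10.33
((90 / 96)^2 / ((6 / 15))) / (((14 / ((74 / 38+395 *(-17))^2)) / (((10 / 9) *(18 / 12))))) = 1906463941875 / 161728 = 11788088.28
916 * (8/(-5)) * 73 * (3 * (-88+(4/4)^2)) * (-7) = -977342688/5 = -195468537.60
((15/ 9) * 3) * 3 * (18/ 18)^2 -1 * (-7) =22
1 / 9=0.11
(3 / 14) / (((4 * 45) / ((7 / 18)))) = 1 / 2160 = 0.00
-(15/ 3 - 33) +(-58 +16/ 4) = -26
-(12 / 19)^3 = -1728 / 6859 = -0.25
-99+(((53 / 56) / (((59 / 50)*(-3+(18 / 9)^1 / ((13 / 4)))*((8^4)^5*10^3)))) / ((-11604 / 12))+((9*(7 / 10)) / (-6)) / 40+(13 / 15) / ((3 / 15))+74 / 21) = -1041059731105031289756446618251 / 11418996672565258874571980800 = -91.17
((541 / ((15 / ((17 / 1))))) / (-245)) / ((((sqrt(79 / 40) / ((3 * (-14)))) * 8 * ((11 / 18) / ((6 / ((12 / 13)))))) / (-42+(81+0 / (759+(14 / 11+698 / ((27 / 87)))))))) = 41965911 * sqrt(790) / 304150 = 3878.13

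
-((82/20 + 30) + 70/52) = -2304/65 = -35.45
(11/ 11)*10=10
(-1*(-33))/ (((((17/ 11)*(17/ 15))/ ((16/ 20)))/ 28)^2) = 450793728/ 83521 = 5397.37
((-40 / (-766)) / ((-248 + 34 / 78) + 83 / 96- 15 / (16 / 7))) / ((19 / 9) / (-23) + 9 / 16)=-9185280 / 20969449543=-0.00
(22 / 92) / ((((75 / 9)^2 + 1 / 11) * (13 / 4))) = 0.00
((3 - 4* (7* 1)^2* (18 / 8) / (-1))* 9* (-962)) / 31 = -3844152 / 31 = -124004.90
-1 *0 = 0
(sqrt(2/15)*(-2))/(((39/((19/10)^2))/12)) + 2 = 2 - 722*sqrt(30)/4875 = 1.19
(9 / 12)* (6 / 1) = 9 / 2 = 4.50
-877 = -877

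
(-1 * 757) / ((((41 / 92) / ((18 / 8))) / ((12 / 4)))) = -11465.78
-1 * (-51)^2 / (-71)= 2601 / 71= 36.63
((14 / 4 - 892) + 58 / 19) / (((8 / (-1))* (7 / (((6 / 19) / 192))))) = 33647 / 1293824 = 0.03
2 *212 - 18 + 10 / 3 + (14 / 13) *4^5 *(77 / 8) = 429916 / 39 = 11023.49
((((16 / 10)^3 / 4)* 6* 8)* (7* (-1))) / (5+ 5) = -21504 / 625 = -34.41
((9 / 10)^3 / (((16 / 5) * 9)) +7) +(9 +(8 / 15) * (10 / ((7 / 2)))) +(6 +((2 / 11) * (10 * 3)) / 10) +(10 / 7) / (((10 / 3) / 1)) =18127511 / 739200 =24.52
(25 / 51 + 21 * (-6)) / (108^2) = -6401 / 594864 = -0.01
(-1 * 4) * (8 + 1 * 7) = -60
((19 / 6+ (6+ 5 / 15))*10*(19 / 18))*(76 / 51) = 68590 / 459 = 149.43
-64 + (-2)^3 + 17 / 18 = -71.06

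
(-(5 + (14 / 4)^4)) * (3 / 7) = -7443 / 112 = -66.46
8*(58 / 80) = 29 / 5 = 5.80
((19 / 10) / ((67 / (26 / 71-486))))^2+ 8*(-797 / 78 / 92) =3831729111115 / 20298256953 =188.77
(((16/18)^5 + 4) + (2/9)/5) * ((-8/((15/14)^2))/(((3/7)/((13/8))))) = -24220253512/199290375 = -121.53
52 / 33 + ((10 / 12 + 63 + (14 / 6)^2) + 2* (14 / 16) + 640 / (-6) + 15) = -7549 / 396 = -19.06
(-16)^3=-4096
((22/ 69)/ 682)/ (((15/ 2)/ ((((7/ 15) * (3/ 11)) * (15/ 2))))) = 7/ 117645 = 0.00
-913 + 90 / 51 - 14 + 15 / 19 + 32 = -288260 / 323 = -892.45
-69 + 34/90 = -3088/45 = -68.62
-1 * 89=-89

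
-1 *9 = -9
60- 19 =41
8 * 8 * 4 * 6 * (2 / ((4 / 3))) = 2304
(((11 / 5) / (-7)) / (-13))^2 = 121 / 207025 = 0.00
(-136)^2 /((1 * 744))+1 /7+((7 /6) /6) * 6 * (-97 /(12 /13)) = -1524811 /15624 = -97.59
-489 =-489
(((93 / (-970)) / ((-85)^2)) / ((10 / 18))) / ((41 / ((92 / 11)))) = -38502 / 7901801875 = -0.00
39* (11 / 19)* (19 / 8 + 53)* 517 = 98254299 / 152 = 646409.86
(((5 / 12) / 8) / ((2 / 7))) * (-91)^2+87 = 306539 / 192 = 1596.56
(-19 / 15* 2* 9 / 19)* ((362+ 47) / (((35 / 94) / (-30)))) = 1384056 / 35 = 39544.46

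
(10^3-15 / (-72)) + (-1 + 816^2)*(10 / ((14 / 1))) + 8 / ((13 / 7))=1040927663 / 2184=476615.23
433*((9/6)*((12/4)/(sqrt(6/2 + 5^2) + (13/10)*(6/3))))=-28145/118 + 10825*sqrt(7)/59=246.91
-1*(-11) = 11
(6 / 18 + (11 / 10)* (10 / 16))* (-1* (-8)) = 49 / 6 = 8.17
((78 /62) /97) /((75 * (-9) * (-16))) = 13 /10825200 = 0.00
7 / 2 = 3.50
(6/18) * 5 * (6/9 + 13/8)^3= 831875/41472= 20.06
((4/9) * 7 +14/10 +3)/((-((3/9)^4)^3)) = -19958562/5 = -3991712.40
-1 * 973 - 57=-1030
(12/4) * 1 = 3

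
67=67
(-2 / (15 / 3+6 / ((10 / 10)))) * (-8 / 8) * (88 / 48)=1 / 3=0.33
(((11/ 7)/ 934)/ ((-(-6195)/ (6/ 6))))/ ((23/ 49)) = 11/ 19011570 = 0.00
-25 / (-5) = 5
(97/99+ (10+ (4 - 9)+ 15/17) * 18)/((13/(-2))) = -359698/21879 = -16.44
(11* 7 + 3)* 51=4080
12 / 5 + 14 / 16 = 131 / 40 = 3.28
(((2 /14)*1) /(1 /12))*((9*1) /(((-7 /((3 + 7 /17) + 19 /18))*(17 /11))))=-90222 /14161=-6.37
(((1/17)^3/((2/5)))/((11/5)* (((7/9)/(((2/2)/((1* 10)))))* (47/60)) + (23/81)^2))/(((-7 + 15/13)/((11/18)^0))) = -2132325/330338977316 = -0.00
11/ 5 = 2.20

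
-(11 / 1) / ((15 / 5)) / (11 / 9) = -3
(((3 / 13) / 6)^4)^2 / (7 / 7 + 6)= 1 / 1461789452032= 0.00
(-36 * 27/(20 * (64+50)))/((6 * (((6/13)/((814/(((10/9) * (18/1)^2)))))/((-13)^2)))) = -894179/15200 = -58.83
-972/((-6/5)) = 810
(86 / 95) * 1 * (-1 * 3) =-258 / 95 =-2.72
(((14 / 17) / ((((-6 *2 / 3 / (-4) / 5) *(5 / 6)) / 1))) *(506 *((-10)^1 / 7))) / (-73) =60720 / 1241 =48.93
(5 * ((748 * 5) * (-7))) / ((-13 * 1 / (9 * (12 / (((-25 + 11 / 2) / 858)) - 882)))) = -1661121000 / 13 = -127778538.46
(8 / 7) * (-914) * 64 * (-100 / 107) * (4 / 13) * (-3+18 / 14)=-2246246400 / 68159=-32955.98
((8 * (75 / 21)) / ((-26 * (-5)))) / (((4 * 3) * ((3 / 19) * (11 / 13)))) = 95 / 693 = 0.14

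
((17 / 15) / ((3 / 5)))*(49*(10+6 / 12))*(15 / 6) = 29155 / 12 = 2429.58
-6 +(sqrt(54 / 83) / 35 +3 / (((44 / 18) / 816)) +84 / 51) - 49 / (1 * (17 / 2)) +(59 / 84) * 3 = 3 * sqrt(498) / 2905 +5201673 / 5236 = 993.47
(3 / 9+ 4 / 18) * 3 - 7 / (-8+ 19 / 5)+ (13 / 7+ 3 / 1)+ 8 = 340 / 21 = 16.19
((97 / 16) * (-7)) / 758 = -679 / 12128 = -0.06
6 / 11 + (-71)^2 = 55457 / 11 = 5041.55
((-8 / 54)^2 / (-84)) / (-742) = 2 / 5679639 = 0.00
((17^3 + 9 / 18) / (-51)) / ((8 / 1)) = -9827 / 816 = -12.04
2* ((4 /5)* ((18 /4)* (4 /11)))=144 /55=2.62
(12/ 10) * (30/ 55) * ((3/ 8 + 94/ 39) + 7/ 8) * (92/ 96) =13133/ 5720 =2.30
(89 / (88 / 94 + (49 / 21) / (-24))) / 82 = 150588 / 116399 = 1.29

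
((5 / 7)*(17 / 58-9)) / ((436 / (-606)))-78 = -6138549 / 88508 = -69.36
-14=-14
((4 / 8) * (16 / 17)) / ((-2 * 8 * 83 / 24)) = -12 / 1411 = -0.01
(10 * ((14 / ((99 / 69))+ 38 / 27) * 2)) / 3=66320 / 891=74.43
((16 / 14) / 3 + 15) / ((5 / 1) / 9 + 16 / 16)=969 / 98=9.89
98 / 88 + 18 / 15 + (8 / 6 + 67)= 46627 / 660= 70.65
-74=-74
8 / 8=1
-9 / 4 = -2.25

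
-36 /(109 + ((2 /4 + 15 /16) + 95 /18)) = -0.31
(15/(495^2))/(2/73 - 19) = -73/22623975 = -0.00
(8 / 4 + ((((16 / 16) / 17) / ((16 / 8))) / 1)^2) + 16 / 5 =30061 / 5780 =5.20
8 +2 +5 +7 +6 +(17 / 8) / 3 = 689 / 24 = 28.71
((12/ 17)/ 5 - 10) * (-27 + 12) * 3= 7542/ 17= 443.65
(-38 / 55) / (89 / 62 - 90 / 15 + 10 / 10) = 2356 / 12155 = 0.19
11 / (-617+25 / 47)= -47 / 2634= -0.02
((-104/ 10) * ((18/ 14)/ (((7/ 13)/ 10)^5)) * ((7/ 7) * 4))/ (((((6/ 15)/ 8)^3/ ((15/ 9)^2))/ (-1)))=2625740771277.27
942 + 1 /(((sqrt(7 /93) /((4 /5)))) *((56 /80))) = 8 *sqrt(651) /49 + 942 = 946.17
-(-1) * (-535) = -535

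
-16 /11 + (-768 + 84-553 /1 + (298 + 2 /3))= -31013 /33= -939.79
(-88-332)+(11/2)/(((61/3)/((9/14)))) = -717063/1708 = -419.83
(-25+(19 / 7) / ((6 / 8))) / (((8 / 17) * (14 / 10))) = -38165 / 1176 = -32.45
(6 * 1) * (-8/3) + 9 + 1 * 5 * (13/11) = -12/11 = -1.09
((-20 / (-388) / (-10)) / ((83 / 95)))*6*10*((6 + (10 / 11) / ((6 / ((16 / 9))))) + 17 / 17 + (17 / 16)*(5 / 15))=-17207825 / 6376392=-2.70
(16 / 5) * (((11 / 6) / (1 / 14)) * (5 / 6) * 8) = 4928 / 9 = 547.56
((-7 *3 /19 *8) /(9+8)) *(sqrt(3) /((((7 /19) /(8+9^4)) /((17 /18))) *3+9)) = -367864 *sqrt(3) /6365487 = -0.10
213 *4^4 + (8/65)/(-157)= 556458232/10205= 54528.00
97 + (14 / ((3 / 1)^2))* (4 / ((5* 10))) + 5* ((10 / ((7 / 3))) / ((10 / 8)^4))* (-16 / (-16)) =33359 / 315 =105.90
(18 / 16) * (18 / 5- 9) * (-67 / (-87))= -5427 / 1160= -4.68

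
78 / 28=2.79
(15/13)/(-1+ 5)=15/52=0.29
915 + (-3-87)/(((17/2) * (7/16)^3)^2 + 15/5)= 209284547235/235327153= 889.33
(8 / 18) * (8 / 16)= 2 / 9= 0.22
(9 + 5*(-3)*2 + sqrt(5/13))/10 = -21/10 + sqrt(65)/130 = -2.04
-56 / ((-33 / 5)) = 280 / 33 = 8.48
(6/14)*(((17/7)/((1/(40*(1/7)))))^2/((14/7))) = 41.27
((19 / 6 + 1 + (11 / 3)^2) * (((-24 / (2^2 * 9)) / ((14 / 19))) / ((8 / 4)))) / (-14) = 6023 / 10584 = 0.57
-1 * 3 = -3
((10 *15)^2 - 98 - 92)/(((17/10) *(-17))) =-223100/289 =-771.97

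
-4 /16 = -0.25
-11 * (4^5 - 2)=-11242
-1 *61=-61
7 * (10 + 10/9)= 700/9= 77.78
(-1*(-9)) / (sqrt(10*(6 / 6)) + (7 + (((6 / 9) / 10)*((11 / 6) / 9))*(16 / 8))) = 0.88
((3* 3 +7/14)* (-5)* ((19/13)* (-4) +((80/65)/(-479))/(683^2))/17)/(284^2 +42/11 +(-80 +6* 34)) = 4436564630685/21940992039008861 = 0.00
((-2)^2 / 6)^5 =32 / 243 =0.13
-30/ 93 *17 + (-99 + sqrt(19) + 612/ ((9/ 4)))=sqrt(19) + 5193/ 31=171.88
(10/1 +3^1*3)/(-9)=-19/9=-2.11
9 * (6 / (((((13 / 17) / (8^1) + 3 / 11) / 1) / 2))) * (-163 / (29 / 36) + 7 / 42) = -947300112 / 15979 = -59284.07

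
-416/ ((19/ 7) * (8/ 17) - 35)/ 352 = 1547/ 44143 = 0.04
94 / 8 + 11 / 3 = 185 / 12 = 15.42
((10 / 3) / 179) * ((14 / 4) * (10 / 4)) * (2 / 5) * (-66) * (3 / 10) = -231 / 179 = -1.29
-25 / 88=-0.28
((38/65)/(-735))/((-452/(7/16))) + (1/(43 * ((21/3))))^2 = 3771517/319422885600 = 0.00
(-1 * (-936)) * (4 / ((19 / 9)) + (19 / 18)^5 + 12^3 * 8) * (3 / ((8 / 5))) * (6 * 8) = 32267393790905 / 27702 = 1164803761.13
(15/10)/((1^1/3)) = 9/2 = 4.50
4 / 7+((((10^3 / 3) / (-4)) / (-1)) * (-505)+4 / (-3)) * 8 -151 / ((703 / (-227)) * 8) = -39762152471 / 118104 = -336670.67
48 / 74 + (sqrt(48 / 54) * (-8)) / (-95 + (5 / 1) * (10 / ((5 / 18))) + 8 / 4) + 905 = 33509 / 37 - 16 * sqrt(2) / 261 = 905.56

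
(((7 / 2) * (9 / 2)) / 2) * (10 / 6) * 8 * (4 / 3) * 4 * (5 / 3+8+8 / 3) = 20720 / 3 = 6906.67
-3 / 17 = -0.18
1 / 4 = 0.25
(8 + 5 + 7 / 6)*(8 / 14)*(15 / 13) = 850 / 91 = 9.34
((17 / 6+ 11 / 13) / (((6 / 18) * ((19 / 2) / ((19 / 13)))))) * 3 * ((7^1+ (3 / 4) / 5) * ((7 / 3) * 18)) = 198891 / 130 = 1529.93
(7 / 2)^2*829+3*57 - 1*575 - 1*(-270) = 40085 / 4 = 10021.25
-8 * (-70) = 560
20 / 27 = 0.74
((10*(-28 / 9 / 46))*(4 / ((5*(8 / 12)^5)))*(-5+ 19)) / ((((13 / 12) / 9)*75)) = -47628 / 7475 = -6.37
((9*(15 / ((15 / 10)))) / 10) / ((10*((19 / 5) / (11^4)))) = 131769 / 38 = 3467.61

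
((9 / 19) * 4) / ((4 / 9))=4.26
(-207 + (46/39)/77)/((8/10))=-3107875/12012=-258.73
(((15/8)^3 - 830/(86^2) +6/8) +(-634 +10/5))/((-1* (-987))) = -591462665/934381056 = -0.63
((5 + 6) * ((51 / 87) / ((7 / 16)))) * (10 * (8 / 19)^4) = 122552320 / 26455163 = 4.63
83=83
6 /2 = 3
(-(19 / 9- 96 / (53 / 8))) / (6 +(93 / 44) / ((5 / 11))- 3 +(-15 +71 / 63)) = -826700 / 415573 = -1.99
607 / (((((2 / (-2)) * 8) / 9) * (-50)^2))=-5463 / 20000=-0.27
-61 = -61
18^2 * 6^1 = 1944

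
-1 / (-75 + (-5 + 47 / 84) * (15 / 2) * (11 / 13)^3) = 123032 / 11709715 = 0.01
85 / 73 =1.16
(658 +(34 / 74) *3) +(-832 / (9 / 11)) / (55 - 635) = 31922741 / 48285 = 661.13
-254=-254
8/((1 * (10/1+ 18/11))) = 11/16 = 0.69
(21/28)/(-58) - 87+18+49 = -4643/232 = -20.01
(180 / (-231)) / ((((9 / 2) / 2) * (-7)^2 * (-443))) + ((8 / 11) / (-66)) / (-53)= 654436 / 2923346811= 0.00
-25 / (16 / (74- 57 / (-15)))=-1945 / 16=-121.56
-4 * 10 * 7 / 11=-25.45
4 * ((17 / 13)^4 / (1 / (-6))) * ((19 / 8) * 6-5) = -18541662 / 28561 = -649.20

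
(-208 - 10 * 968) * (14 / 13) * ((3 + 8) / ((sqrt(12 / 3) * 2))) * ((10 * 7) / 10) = -2664816 / 13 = -204985.85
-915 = -915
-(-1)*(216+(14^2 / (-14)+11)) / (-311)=-213 / 311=-0.68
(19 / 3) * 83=1577 / 3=525.67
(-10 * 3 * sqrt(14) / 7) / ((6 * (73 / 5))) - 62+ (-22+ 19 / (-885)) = -74359 / 885 - 25 * sqrt(14) / 511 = -84.20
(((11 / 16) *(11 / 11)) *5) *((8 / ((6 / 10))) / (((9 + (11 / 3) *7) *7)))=275 / 1456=0.19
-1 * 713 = -713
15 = 15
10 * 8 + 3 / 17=1363 / 17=80.18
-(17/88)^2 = -289/7744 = -0.04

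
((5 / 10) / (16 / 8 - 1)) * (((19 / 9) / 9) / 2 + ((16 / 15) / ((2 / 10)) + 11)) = 2665 / 324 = 8.23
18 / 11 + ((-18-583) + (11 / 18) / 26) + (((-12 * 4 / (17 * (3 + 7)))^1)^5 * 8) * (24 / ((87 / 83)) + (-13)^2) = -602.10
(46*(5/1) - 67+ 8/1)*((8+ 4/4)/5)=1539/5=307.80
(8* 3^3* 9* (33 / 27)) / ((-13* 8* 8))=-297 / 104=-2.86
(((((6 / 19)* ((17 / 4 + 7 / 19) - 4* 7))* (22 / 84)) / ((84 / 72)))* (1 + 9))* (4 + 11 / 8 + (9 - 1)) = -221.70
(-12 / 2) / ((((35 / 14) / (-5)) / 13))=156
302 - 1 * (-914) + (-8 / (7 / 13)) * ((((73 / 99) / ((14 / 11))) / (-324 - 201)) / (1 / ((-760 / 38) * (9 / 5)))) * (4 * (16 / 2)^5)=-1958915648 / 25725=-76148.32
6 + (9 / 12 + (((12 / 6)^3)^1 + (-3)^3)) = -49 / 4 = -12.25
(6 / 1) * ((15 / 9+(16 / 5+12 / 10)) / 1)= 182 / 5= 36.40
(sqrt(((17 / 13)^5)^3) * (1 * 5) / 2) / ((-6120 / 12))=-24137569 * sqrt(221) / 9788768652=-0.04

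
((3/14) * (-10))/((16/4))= -15/28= -0.54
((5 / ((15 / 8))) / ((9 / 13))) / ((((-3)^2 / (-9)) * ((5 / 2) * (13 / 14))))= -1.66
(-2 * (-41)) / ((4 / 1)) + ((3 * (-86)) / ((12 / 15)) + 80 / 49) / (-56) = 143949 / 5488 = 26.23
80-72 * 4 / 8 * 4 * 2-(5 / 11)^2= -25193 / 121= -208.21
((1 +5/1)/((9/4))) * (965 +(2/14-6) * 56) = 5096/3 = 1698.67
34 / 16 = 17 / 8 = 2.12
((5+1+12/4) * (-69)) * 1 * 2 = -1242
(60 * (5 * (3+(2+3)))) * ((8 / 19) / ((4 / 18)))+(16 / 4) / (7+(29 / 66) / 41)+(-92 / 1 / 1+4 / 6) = 4456.61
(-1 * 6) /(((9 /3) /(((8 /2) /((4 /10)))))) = -20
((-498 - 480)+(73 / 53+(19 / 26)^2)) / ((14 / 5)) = -174856515 / 501592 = -348.60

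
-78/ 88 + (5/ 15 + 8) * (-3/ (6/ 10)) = -5617/ 132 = -42.55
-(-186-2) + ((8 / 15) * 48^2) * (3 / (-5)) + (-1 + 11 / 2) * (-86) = -936.28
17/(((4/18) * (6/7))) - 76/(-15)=5659/60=94.32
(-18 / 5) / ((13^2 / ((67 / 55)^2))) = -80802 / 2556125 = -0.03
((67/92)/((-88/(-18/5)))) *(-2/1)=-603/10120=-0.06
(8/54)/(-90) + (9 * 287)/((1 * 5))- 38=581497/1215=478.60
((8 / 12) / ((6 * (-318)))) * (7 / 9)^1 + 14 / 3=120197 / 25758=4.67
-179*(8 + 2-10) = 0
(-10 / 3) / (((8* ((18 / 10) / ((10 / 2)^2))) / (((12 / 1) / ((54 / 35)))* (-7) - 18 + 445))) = -2095625 / 972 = -2155.99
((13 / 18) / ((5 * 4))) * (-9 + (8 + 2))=13 / 360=0.04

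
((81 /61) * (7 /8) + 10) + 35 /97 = 545439 /47336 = 11.52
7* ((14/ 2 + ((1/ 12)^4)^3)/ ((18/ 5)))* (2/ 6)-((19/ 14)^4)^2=-19348776834761606775709/ 2775575418131158401024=-6.97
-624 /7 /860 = -156 /1505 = -0.10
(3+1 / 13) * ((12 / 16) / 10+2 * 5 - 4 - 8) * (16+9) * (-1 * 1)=1925 / 13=148.08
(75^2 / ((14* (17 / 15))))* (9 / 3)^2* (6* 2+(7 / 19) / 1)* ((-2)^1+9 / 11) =-2319890625 / 49742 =-46638.47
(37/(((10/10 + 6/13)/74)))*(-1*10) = -18733.68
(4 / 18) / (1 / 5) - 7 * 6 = -368 / 9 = -40.89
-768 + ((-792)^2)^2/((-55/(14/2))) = -250383720192/5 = -50076744038.40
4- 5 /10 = 7 /2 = 3.50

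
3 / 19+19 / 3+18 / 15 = 2192 / 285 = 7.69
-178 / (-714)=89 / 357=0.25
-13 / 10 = -1.30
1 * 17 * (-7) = -119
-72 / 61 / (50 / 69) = -2484 / 1525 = -1.63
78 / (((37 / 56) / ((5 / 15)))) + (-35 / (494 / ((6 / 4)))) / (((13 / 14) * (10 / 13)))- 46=-248487 / 36556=-6.80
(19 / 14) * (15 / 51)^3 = 2375 / 68782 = 0.03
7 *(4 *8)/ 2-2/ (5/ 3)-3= 539/ 5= 107.80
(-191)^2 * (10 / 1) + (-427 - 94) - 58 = 364231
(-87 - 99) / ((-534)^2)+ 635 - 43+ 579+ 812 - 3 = 94101449 / 47526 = 1980.00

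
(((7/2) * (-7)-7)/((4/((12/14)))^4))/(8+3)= -729/120736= -0.01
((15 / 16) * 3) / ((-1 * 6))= -15 / 32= -0.47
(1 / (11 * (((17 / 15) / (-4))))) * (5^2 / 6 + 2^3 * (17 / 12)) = -930 / 187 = -4.97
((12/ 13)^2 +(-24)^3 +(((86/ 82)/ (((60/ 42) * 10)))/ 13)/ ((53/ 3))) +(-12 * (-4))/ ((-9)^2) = -13705614819047/ 991539900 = -13822.56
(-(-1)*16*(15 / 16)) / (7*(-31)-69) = -15 / 286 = -0.05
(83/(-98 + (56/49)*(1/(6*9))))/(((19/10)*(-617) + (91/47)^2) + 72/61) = 224873145/309885065489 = 0.00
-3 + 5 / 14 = -37 / 14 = -2.64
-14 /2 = -7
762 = 762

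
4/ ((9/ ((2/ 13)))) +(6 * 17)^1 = 11942/ 117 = 102.07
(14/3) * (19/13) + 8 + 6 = 812/39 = 20.82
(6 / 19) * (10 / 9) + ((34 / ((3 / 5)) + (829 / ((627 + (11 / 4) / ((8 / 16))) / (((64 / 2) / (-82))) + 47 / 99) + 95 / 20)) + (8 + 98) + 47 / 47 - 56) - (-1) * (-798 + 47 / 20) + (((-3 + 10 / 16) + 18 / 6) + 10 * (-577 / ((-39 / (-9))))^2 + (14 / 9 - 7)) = 1047957157299464821 / 5933694110760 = 176611.25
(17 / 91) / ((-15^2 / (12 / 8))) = -17 / 13650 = -0.00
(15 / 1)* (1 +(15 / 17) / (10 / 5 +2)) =18.31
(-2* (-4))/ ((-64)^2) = 1/ 512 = 0.00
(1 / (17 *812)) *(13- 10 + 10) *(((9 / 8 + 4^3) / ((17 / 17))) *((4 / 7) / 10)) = 6773 / 1932560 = 0.00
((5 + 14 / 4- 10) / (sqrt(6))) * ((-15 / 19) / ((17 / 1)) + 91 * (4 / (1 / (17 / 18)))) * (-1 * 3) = 999227 * sqrt(6) / 3876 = 631.47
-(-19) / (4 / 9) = 171 / 4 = 42.75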